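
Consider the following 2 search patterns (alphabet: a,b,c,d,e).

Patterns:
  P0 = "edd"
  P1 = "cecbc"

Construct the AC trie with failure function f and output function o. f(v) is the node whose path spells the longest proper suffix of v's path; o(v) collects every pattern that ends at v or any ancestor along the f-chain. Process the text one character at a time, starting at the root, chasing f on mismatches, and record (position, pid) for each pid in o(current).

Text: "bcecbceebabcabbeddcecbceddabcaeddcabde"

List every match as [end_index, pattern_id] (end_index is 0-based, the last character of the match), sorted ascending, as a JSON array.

Build:
Trie (insert patterns):
  n0 'ε': c→4 e→1
  n1 'e': d→2
  n2 'ed': d→3
  n3 'edd': ·  ←P0
  n4 'c': e→5
  n5 'ce': c→6
  n6 'cec': b→7
  n7 'cecb': c→8
  n8 'cecbc': ·  ←P1

BFS fail/out derivation:
  n1('e'): parent n0 fail=0; on 'e' 0 → fail=0;  out ∅∪∅=∅
  n4('c'): parent n0 fail=0; on 'c' 0 → fail=0;  out ∅∪∅=∅
  n2('ed'): parent n1 fail=0; on 'd' 0 → fail=0;  out ∅∪∅=∅
  n5('ce'): parent n4 fail=0; on 'e' 0 → fail=1;  out ∅∪∅=∅
  n3('edd'): parent n2 fail=0; on 'd' 0 → fail=0;  out {0}∪∅={0}
  n6('cec'): parent n5 fail=1; on 'c' 1→0 → fail=4;  out ∅∪∅=∅
  n7('cecb'): parent n6 fail=4; on 'b' 4→0 → fail=0;  out ∅∪∅=∅
  n8('cecbc'): parent n7 fail=0; on 'c' 0 → fail=4;  out {1}∪∅={1}

Text stream:
i=0 'b': node 0→0
i=1 'c': node 0→4
i=2 'e': node 4→5
i=3 'c': node 5→6
i=4 'b': node 6→7
i=5 'c': node 7→8  emit P1@[1:5]
i=6 'e': node 8→5 (fail-walked)
i=7 'e': node 5→1 (fail-walked)
i=8 'b': node 1→0 (fail-walked)
i=9 'a': node 0→0
i=10 'b': node 0→0
i=11 'c': node 0→4
i=12 'a': node 4→0 (fail-walked)
i=13 'b': node 0→0
i=14 'b': node 0→0
i=15 'e': node 0→1
i=16 'd': node 1→2
i=17 'd': node 2→3  emit P0@[15:17]
i=18 'c': node 3→4 (fail-walked)
i=19 'e': node 4→5
i=20 'c': node 5→6
i=21 'b': node 6→7
i=22 'c': node 7→8  emit P1@[18:22]
i=23 'e': node 8→5 (fail-walked)
i=24 'd': node 5→2 (fail-walked)
i=25 'd': node 2→3  emit P0@[23:25]
i=26 'a': node 3→0 (fail-walked)
i=27 'b': node 0→0
i=28 'c': node 0→4
i=29 'a': node 4→0 (fail-walked)
i=30 'e': node 0→1
i=31 'd': node 1→2
i=32 'd': node 2→3  emit P0@[30:32]
i=33 'c': node 3→4 (fail-walked)
i=34 'a': node 4→0 (fail-walked)
i=35 'b': node 0→0
i=36 'd': node 0→0
i=37 'e': node 0→1

Matches: [[5,1],[17,0],[22,1],[25,0],[32,0]]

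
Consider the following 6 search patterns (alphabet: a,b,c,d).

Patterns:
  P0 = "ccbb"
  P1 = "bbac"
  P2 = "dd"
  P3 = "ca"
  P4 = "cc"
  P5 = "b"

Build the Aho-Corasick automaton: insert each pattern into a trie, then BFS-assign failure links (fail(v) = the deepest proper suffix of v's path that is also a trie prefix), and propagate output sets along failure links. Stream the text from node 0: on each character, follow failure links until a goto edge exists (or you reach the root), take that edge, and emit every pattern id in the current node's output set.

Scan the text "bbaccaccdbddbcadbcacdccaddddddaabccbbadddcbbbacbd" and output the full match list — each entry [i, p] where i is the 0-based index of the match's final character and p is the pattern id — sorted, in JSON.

Construct AC machine:
Trie nodes:
  n0 'ε': b→5 c→1 d→9
  n1 'c': a→11 c→2
  n2 'cc': b→3  [P4 ends]
  n3 'ccb': b→4
  n4 'ccbb': ·  [P0 ends]
  n5 'b': b→6  [P5 ends]
  n6 'bb': a→7
  n7 'bba': c→8
  n8 'bbac': ·  [P1 ends]
  n9 'd': d→10
  n10 'dd': ·  [P2 ends]
  n11 'ca': ·  [P3 ends]

BFS fail/out derivation:
  n1('c'): parent n0 fail=0; on 'c' 0 → fail=0;  out ∅∪∅=∅
  n5('b'): parent n0 fail=0; on 'b' 0 → fail=0;  out {5}∪∅={5}
  n9('d'): parent n0 fail=0; on 'd' 0 → fail=0;  out ∅∪∅=∅
  n2('cc'): parent n1 fail=0; on 'c' 0 → fail=1;  out {4}∪∅={4}
  n6('bb'): parent n5 fail=0; on 'b' 0 → fail=5;  out ∅∪{5}={5}
  n10('dd'): parent n9 fail=0; on 'd' 0 → fail=9;  out {2}∪∅={2}
  n11('ca'): parent n1 fail=0; on 'a' 0 → fail=0;  out {3}∪∅={3}
  n3('ccb'): parent n2 fail=1; on 'b' 1→0 → fail=5;  out ∅∪{5}={5}
  n7('bba'): parent n6 fail=5; on 'a' 5→0 → fail=0;  out ∅∪∅=∅
  n4('ccbb'): parent n3 fail=5; on 'b' 5 → fail=6;  out {0}∪{5}={0,5}
  n8('bbac'): parent n7 fail=0; on 'c' 0 → fail=1;  out {1}∪∅={1}

Text stream:
i=0 'b': node 0→5  emit P5@[0:0]
i=1 'b': node 5→6  emit P5@[1:1]
i=2 'a': node 6→7
i=3 'c': node 7→8  emit P1@[0:3]
i=4 'c': node 8→2 ·f  emit P4@[3:4]
i=5 'a': node 2→11 ·f  emit P3@[4:5]
i=6 'c': node 11→1 ·f
i=7 'c': node 1→2  emit P4@[6:7]
i=8 'd': node 2→9 ·f
i=9 'b': node 9→5 ·f  emit P5@[9:9]
i=10 'd': node 5→9 ·f
i=11 'd': node 9→10  emit P2@[10:11]
i=12 'b': node 10→5 ·f  emit P5@[12:12]
i=13 'c': node 5→1 ·f
i=14 'a': node 1→11  emit P3@[13:14]
i=15 'd': node 11→9 ·f
i=16 'b': node 9→5 ·f  emit P5@[16:16]
i=17 'c': node 5→1 ·f
i=18 'a': node 1→11  emit P3@[17:18]
i=19 'c': node 11→1 ·f
i=20 'd': node 1→9 ·f
i=21 'c': node 9→1 ·f
i=22 'c': node 1→2  emit P4@[21:22]
i=23 'a': node 2→11 ·f  emit P3@[22:23]
i=24 'd': node 11→9 ·f
i=25 'd': node 9→10  emit P2@[24:25]
i=26 'd': node 10→10 ·f  emit P2@[25:26]
i=27 'd': node 10→10 ·f  emit P2@[26:27]
i=28 'd': node 10→10 ·f  emit P2@[27:28]
i=29 'd': node 10→10 ·f  emit P2@[28:29]
i=30 'a': node 10→0 ·f
i=31 'a': node 0→0
i=32 'b': node 0→5  emit P5@[32:32]
i=33 'c': node 5→1 ·f
i=34 'c': node 1→2  emit P4@[33:34]
i=35 'b': node 2→3  emit P5@[35:35]
i=36 'b': node 3→4  emit P0@[33:36],P5@[36:36]
i=37 'a': node 4→7 ·f
i=38 'd': node 7→9 ·f
i=39 'd': node 9→10  emit P2@[38:39]
i=40 'd': node 10→10 ·f  emit P2@[39:40]
i=41 'c': node 10→1 ·f
i=42 'b': node 1→5 ·f  emit P5@[42:42]
i=43 'b': node 5→6  emit P5@[43:43]
i=44 'b': node 6→6 ·f  emit P5@[44:44]
i=45 'a': node 6→7
i=46 'c': node 7→8  emit P1@[43:46]
i=47 'b': node 8→5 ·f  emit P5@[47:47]
i=48 'd': node 5→9 ·f

Result: [[0,5],[1,5],[3,1],[4,4],[5,3],[7,4],[9,5],[11,2],[12,5],[14,3],[16,5],[18,3],[22,4],[23,3],[25,2],[26,2],[27,2],[28,2],[29,2],[32,5],[34,4],[35,5],[36,0],[36,5],[39,2],[40,2],[42,5],[43,5],[44,5],[46,1],[47,5]]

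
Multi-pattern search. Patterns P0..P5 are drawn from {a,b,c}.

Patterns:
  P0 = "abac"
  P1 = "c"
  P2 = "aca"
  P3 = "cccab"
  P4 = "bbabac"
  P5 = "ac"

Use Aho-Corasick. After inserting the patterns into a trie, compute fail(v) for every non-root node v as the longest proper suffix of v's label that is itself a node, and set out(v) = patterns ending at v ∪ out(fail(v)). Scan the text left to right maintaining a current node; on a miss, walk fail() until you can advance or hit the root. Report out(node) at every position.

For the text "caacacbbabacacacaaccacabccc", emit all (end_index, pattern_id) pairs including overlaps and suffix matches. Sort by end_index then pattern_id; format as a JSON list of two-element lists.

Construct AC machine:
Trie (insert patterns):
  n0 'ε': a→1 b→12 c→5
  n1 'a': b→2 c→6
  n2 'ab': a→3
  n3 'aba': c→4
  n4 'abac': ·  [P0 ends]
  n5 'c': c→8  [P1 ends]
  n6 'ac': a→7  [P5 ends]
  n7 'aca': ·  [P2 ends]
  n8 'cc': c→9
  n9 'ccc': a→10
  n10 'ccca': b→11
  n11 'cccab': ·  [P3 ends]
  n12 'b': b→13
  n13 'bb': a→14
  n14 'bba': b→15
  n15 'bbab': a→16
  n16 'bbaba': c→17
  n17 'bbabac': ·  [P4 ends]

BFS fail/out derivation:
  fail(1) 'a': from fail(0)=0 chase 'a': 0 ⇒ 0;  out=∅∪out(0)=∅
  fail(5) 'c': from fail(0)=0 chase 'c': 0 ⇒ 0;  out={1}∪out(0)={1}
  fail(12) 'b': from fail(0)=0 chase 'b': 0 ⇒ 0;  out=∅∪out(0)=∅
  fail(2) 'ab': from fail(1)=0 chase 'b': 0 ⇒ 12;  out=∅∪out(12)=∅
  fail(6) 'ac': from fail(1)=0 chase 'c': 0 ⇒ 5;  out={5}∪out(5)={1,5}
  fail(8) 'cc': from fail(5)=0 chase 'c': 0 ⇒ 5;  out=∅∪out(5)={1}
  fail(13) 'bb': from fail(12)=0 chase 'b': 0 ⇒ 12;  out=∅∪out(12)=∅
  fail(3) 'aba': from fail(2)=12 chase 'a': 12→0 ⇒ 1;  out=∅∪out(1)=∅
  fail(7) 'aca': from fail(6)=5 chase 'a': 5→0 ⇒ 1;  out={2}∪out(1)={2}
  fail(9) 'ccc': from fail(8)=5 chase 'c': 5 ⇒ 8;  out=∅∪out(8)={1}
  fail(14) 'bba': from fail(13)=12 chase 'a': 12→0 ⇒ 1;  out=∅∪out(1)=∅
  fail(4) 'abac': from fail(3)=1 chase 'c': 1 ⇒ 6;  out={0}∪out(6)={0,1,5}
  fail(10) 'ccca': from fail(9)=8 chase 'a': 8→5→0 ⇒ 1;  out=∅∪out(1)=∅
  fail(15) 'bbab': from fail(14)=1 chase 'b': 1 ⇒ 2;  out=∅∪out(2)=∅
  fail(11) 'cccab': from fail(10)=1 chase 'b': 1 ⇒ 2;  out={3}∪out(2)={3}
  fail(16) 'bbaba': from fail(15)=2 chase 'a': 2 ⇒ 3;  out=∅∪out(3)=∅
  fail(17) 'bbabac': from fail(16)=3 chase 'c': 3 ⇒ 4;  out={4}∪out(4)={0,1,4,5}

Text stream:
pos 0 'c': at 5  emit P1@[0:0]
pos 1 'a': at 1 ·f
pos 2 'a': at 1 ·f
pos 3 'c': at 6  emit P1@[3:3],P5@[2:3]
pos 4 'a': at 7  emit P2@[2:4]
pos 5 'c': at 6 ·f  emit P1@[5:5],P5@[4:5]
pos 6 'b': at 12 ·f
pos 7 'b': at 13
pos 8 'a': at 14
pos 9 'b': at 15
pos 10 'a': at 16
pos 11 'c': at 17  emit P0@[8:11],P1@[11:11],P4@[6:11],P5@[10:11]
pos 12 'a': at 7 ·f  emit P2@[10:12]
pos 13 'c': at 6 ·f  emit P1@[13:13],P5@[12:13]
pos 14 'a': at 7  emit P2@[12:14]
pos 15 'c': at 6 ·f  emit P1@[15:15],P5@[14:15]
pos 16 'a': at 7  emit P2@[14:16]
pos 17 'a': at 1 ·f
pos 18 'c': at 6  emit P1@[18:18],P5@[17:18]
pos 19 'c': at 8 ·f  emit P1@[19:19]
pos 20 'a': at 1 ·f
pos 21 'c': at 6  emit P1@[21:21],P5@[20:21]
pos 22 'a': at 7  emit P2@[20:22]
pos 23 'b': at 2 ·f
pos 24 'c': at 5 ·f  emit P1@[24:24]
pos 25 'c': at 8  emit P1@[25:25]
pos 26 'c': at 9  emit P1@[26:26]

Result: [[0,1],[3,1],[3,5],[4,2],[5,1],[5,5],[11,0],[11,1],[11,4],[11,5],[12,2],[13,1],[13,5],[14,2],[15,1],[15,5],[16,2],[18,1],[18,5],[19,1],[21,1],[21,5],[22,2],[24,1],[25,1],[26,1]]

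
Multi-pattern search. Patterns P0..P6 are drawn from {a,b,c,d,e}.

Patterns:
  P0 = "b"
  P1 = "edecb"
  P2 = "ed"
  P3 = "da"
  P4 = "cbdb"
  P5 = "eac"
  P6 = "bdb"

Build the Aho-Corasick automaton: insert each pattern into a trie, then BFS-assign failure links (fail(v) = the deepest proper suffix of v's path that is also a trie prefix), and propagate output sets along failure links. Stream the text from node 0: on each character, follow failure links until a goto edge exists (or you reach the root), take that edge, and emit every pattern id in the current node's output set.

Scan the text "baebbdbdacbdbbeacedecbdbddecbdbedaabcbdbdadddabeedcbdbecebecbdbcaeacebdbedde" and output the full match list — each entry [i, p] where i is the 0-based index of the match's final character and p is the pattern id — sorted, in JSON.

Build automaton:
Trie nodes:
  n0 'ε': b→1 c→9 d→7 e→2
  n1 'b': d→15  [P0 ends]
  n2 'e': a→13 d→3
  n3 'ed': e→4  [P2 ends]
  n4 'ede': c→5
  n5 'edec': b→6
  n6 'edecb': ·  [P1 ends]
  n7 'd': a→8
  n8 'da': ·  [P3 ends]
  n9 'c': b→10
  n10 'cb': d→11
  n11 'cbd': b→12
  n12 'cbdb': ·  [P4 ends]
  n13 'ea': c→14
  n14 'eac': ·  [P5 ends]
  n15 'bd': b→16
  n16 'bdb': ·  [P6 ends]

Failure links (BFS by depth):
  n1('b'): parent n0 fail=0; on 'b' 0 → fail=0;  out {0}∪∅={0}
  n2('e'): parent n0 fail=0; on 'e' 0 → fail=0;  out ∅∪∅=∅
  n7('d'): parent n0 fail=0; on 'd' 0 → fail=0;  out ∅∪∅=∅
  n9('c'): parent n0 fail=0; on 'c' 0 → fail=0;  out ∅∪∅=∅
  n3('ed'): parent n2 fail=0; on 'd' 0 → fail=7;  out {2}∪∅={2}
  n8('da'): parent n7 fail=0; on 'a' 0 → fail=0;  out {3}∪∅={3}
  n10('cb'): parent n9 fail=0; on 'b' 0 → fail=1;  out ∅∪{0}={0}
  n13('ea'): parent n2 fail=0; on 'a' 0 → fail=0;  out ∅∪∅=∅
  n15('bd'): parent n1 fail=0; on 'd' 0 → fail=7;  out ∅∪∅=∅
  n4('ede'): parent n3 fail=7; on 'e' 7→0 → fail=2;  out ∅∪∅=∅
  n11('cbd'): parent n10 fail=1; on 'd' 1 → fail=15;  out ∅∪∅=∅
  n14('eac'): parent n13 fail=0; on 'c' 0 → fail=9;  out {5}∪∅={5}
  n16('bdb'): parent n15 fail=7; on 'b' 7→0 → fail=1;  out {6}∪{0}={0,6}
  n5('edec'): parent n4 fail=2; on 'c' 2→0 → fail=9;  out ∅∪∅=∅
  n12('cbdb'): parent n11 fail=15; on 'b' 15 → fail=16;  out {4}∪{0,6}={0,4,6}
  n6('edecb'): parent n5 fail=9; on 'b' 9 → fail=10;  out {1}∪{0}={0,1}

Scan:
[0] read 'b'  n0⇒n1  → match P0@[0:0]
[1] read 'a'  n1⇒n0 (fail-walked)
[2] read 'e'  n0⇒n2
[3] read 'b'  n2⇒n1 (fail-walked)  → match P0@[3:3]
[4] read 'b'  n1⇒n1 (fail-walked)  → match P0@[4:4]
[5] read 'd'  n1⇒n15
[6] read 'b'  n15⇒n16  → match P0@[6:6],P6@[4:6]
[7] read 'd'  n16⇒n15 (fail-walked)
[8] read 'a'  n15⇒n8 (fail-walked)  → match P3@[7:8]
[9] read 'c'  n8⇒n9 (fail-walked)
[10] read 'b'  n9⇒n10  → match P0@[10:10]
[11] read 'd'  n10⇒n11
[12] read 'b'  n11⇒n12  → match P0@[12:12],P4@[9:12],P6@[10:12]
[13] read 'b'  n12⇒n1 (fail-walked)  → match P0@[13:13]
[14] read 'e'  n1⇒n2 (fail-walked)
[15] read 'a'  n2⇒n13
[16] read 'c'  n13⇒n14  → match P5@[14:16]
[17] read 'e'  n14⇒n2 (fail-walked)
[18] read 'd'  n2⇒n3  → match P2@[17:18]
[19] read 'e'  n3⇒n4
[20] read 'c'  n4⇒n5
[21] read 'b'  n5⇒n6  → match P0@[21:21],P1@[17:21]
[22] read 'd'  n6⇒n11 (fail-walked)
[23] read 'b'  n11⇒n12  → match P0@[23:23],P4@[20:23],P6@[21:23]
[24] read 'd'  n12⇒n15 (fail-walked)
[25] read 'd'  n15⇒n7 (fail-walked)
[26] read 'e'  n7⇒n2 (fail-walked)
[27] read 'c'  n2⇒n9 (fail-walked)
[28] read 'b'  n9⇒n10  → match P0@[28:28]
[29] read 'd'  n10⇒n11
[30] read 'b'  n11⇒n12  → match P0@[30:30],P4@[27:30],P6@[28:30]
[31] read 'e'  n12⇒n2 (fail-walked)
[32] read 'd'  n2⇒n3  → match P2@[31:32]
[33] read 'a'  n3⇒n8 (fail-walked)  → match P3@[32:33]
[34] read 'a'  n8⇒n0 (fail-walked)
[35] read 'b'  n0⇒n1  → match P0@[35:35]
[36] read 'c'  n1⇒n9 (fail-walked)
[37] read 'b'  n9⇒n10  → match P0@[37:37]
[38] read 'd'  n10⇒n11
[39] read 'b'  n11⇒n12  → match P0@[39:39],P4@[36:39],P6@[37:39]
[40] read 'd'  n12⇒n15 (fail-walked)
[41] read 'a'  n15⇒n8 (fail-walked)  → match P3@[40:41]
[42] read 'd'  n8⇒n7 (fail-walked)
[43] read 'd'  n7⇒n7 (fail-walked)
[44] read 'd'  n7⇒n7 (fail-walked)
[45] read 'a'  n7⇒n8  → match P3@[44:45]
[46] read 'b'  n8⇒n1 (fail-walked)  → match P0@[46:46]
[47] read 'e'  n1⇒n2 (fail-walked)
[48] read 'e'  n2⇒n2 (fail-walked)
[49] read 'd'  n2⇒n3  → match P2@[48:49]
[50] read 'c'  n3⇒n9 (fail-walked)
[51] read 'b'  n9⇒n10  → match P0@[51:51]
[52] read 'd'  n10⇒n11
[53] read 'b'  n11⇒n12  → match P0@[53:53],P4@[50:53],P6@[51:53]
[54] read 'e'  n12⇒n2 (fail-walked)
[55] read 'c'  n2⇒n9 (fail-walked)
[56] read 'e'  n9⇒n2 (fail-walked)
[57] read 'b'  n2⇒n1 (fail-walked)  → match P0@[57:57]
[58] read 'e'  n1⇒n2 (fail-walked)
[59] read 'c'  n2⇒n9 (fail-walked)
[60] read 'b'  n9⇒n10  → match P0@[60:60]
[61] read 'd'  n10⇒n11
[62] read 'b'  n11⇒n12  → match P0@[62:62],P4@[59:62],P6@[60:62]
[63] read 'c'  n12⇒n9 (fail-walked)
[64] read 'a'  n9⇒n0 (fail-walked)
[65] read 'e'  n0⇒n2
[66] read 'a'  n2⇒n13
[67] read 'c'  n13⇒n14  → match P5@[65:67]
[68] read 'e'  n14⇒n2 (fail-walked)
[69] read 'b'  n2⇒n1 (fail-walked)  → match P0@[69:69]
[70] read 'd'  n1⇒n15
[71] read 'b'  n15⇒n16  → match P0@[71:71],P6@[69:71]
[72] read 'e'  n16⇒n2 (fail-walked)
[73] read 'd'  n2⇒n3  → match P2@[72:73]
[74] read 'd'  n3⇒n7 (fail-walked)
[75] read 'e'  n7⇒n2 (fail-walked)

Matches: [[0,0],[3,0],[4,0],[6,0],[6,6],[8,3],[10,0],[12,0],[12,4],[12,6],[13,0],[16,5],[18,2],[21,0],[21,1],[23,0],[23,4],[23,6],[28,0],[30,0],[30,4],[30,6],[32,2],[33,3],[35,0],[37,0],[39,0],[39,4],[39,6],[41,3],[45,3],[46,0],[49,2],[51,0],[53,0],[53,4],[53,6],[57,0],[60,0],[62,0],[62,4],[62,6],[67,5],[69,0],[71,0],[71,6],[73,2]]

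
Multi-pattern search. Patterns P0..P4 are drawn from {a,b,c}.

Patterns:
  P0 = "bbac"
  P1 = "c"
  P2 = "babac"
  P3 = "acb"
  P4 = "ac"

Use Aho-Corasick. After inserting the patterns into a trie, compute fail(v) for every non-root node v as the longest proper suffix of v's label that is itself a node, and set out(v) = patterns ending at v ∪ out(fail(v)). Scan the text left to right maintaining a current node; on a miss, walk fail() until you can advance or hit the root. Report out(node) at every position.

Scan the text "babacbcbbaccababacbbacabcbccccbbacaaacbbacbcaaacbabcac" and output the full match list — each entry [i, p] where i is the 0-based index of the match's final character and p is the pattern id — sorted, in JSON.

Build automaton:
Trie nodes:
  n0 'ε': a→10 b→1 c→5
  n1 'b': a→6 b→2
  n2 'bb': a→3
  n3 'bba': c→4
  n4 'bbac': ·  ←P0
  n5 'c': ·  ←P1
  n6 'ba': b→7
  n7 'bab': a→8
  n8 'baba': c→9
  n9 'babac': ·  ←P2
  n10 'a': c→11
  n11 'ac': b→12  ←P4
  n12 'acb': ·  ←P3

Failure links (BFS by depth):
  fail(1) 'b': from fail(0)=0 chase 'b': 0 ⇒ 0;  out=∅∪out(0)=∅
  fail(5) 'c': from fail(0)=0 chase 'c': 0 ⇒ 0;  out={1}∪out(0)={1}
  fail(10) 'a': from fail(0)=0 chase 'a': 0 ⇒ 0;  out=∅∪out(0)=∅
  fail(2) 'bb': from fail(1)=0 chase 'b': 0 ⇒ 1;  out=∅∪out(1)=∅
  fail(6) 'ba': from fail(1)=0 chase 'a': 0 ⇒ 10;  out=∅∪out(10)=∅
  fail(11) 'ac': from fail(10)=0 chase 'c': 0 ⇒ 5;  out={4}∪out(5)={1,4}
  fail(3) 'bba': from fail(2)=1 chase 'a': 1 ⇒ 6;  out=∅∪out(6)=∅
  fail(7) 'bab': from fail(6)=10 chase 'b': 10→0 ⇒ 1;  out=∅∪out(1)=∅
  fail(12) 'acb': from fail(11)=5 chase 'b': 5→0 ⇒ 1;  out={3}∪out(1)={3}
  fail(4) 'bbac': from fail(3)=6 chase 'c': 6→10 ⇒ 11;  out={0}∪out(11)={0,1,4}
  fail(8) 'baba': from fail(7)=1 chase 'a': 1 ⇒ 6;  out=∅∪out(6)=∅
  fail(9) 'babac': from fail(8)=6 chase 'c': 6→10 ⇒ 11;  out={2}∪out(11)={1,2,4}

Scan:
[0] read 'b'  n0⇒n1
[1] read 'a'  n1⇒n6
[2] read 'b'  n6⇒n7
[3] read 'a'  n7⇒n8
[4] read 'c'  n8⇒n9  → match P1@[4:4],P2@[0:4],P4@[3:4]
[5] read 'b'  n9⇒n12 (fail-walked)  → match P3@[3:5]
[6] read 'c'  n12⇒n5 (fail-walked)  → match P1@[6:6]
[7] read 'b'  n5⇒n1 (fail-walked)
[8] read 'b'  n1⇒n2
[9] read 'a'  n2⇒n3
[10] read 'c'  n3⇒n4  → match P0@[7:10],P1@[10:10],P4@[9:10]
[11] read 'c'  n4⇒n5 (fail-walked)  → match P1@[11:11]
[12] read 'a'  n5⇒n10 (fail-walked)
[13] read 'b'  n10⇒n1 (fail-walked)
[14] read 'a'  n1⇒n6
[15] read 'b'  n6⇒n7
[16] read 'a'  n7⇒n8
[17] read 'c'  n8⇒n9  → match P1@[17:17],P2@[13:17],P4@[16:17]
[18] read 'b'  n9⇒n12 (fail-walked)  → match P3@[16:18]
[19] read 'b'  n12⇒n2 (fail-walked)
[20] read 'a'  n2⇒n3
[21] read 'c'  n3⇒n4  → match P0@[18:21],P1@[21:21],P4@[20:21]
[22] read 'a'  n4⇒n10 (fail-walked)
[23] read 'b'  n10⇒n1 (fail-walked)
[24] read 'c'  n1⇒n5 (fail-walked)  → match P1@[24:24]
[25] read 'b'  n5⇒n1 (fail-walked)
[26] read 'c'  n1⇒n5 (fail-walked)  → match P1@[26:26]
[27] read 'c'  n5⇒n5 (fail-walked)  → match P1@[27:27]
[28] read 'c'  n5⇒n5 (fail-walked)  → match P1@[28:28]
[29] read 'c'  n5⇒n5 (fail-walked)  → match P1@[29:29]
[30] read 'b'  n5⇒n1 (fail-walked)
[31] read 'b'  n1⇒n2
[32] read 'a'  n2⇒n3
[33] read 'c'  n3⇒n4  → match P0@[30:33],P1@[33:33],P4@[32:33]
[34] read 'a'  n4⇒n10 (fail-walked)
[35] read 'a'  n10⇒n10 (fail-walked)
[36] read 'a'  n10⇒n10 (fail-walked)
[37] read 'c'  n10⇒n11  → match P1@[37:37],P4@[36:37]
[38] read 'b'  n11⇒n12  → match P3@[36:38]
[39] read 'b'  n12⇒n2 (fail-walked)
[40] read 'a'  n2⇒n3
[41] read 'c'  n3⇒n4  → match P0@[38:41],P1@[41:41],P4@[40:41]
[42] read 'b'  n4⇒n12 (fail-walked)  → match P3@[40:42]
[43] read 'c'  n12⇒n5 (fail-walked)  → match P1@[43:43]
[44] read 'a'  n5⇒n10 (fail-walked)
[45] read 'a'  n10⇒n10 (fail-walked)
[46] read 'a'  n10⇒n10 (fail-walked)
[47] read 'c'  n10⇒n11  → match P1@[47:47],P4@[46:47]
[48] read 'b'  n11⇒n12  → match P3@[46:48]
[49] read 'a'  n12⇒n6 (fail-walked)
[50] read 'b'  n6⇒n7
[51] read 'c'  n7⇒n5 (fail-walked)  → match P1@[51:51]
[52] read 'a'  n5⇒n10 (fail-walked)
[53] read 'c'  n10⇒n11  → match P1@[53:53],P4@[52:53]

All matches (sorted): [[4,1],[4,2],[4,4],[5,3],[6,1],[10,0],[10,1],[10,4],[11,1],[17,1],[17,2],[17,4],[18,3],[21,0],[21,1],[21,4],[24,1],[26,1],[27,1],[28,1],[29,1],[33,0],[33,1],[33,4],[37,1],[37,4],[38,3],[41,0],[41,1],[41,4],[42,3],[43,1],[47,1],[47,4],[48,3],[51,1],[53,1],[53,4]]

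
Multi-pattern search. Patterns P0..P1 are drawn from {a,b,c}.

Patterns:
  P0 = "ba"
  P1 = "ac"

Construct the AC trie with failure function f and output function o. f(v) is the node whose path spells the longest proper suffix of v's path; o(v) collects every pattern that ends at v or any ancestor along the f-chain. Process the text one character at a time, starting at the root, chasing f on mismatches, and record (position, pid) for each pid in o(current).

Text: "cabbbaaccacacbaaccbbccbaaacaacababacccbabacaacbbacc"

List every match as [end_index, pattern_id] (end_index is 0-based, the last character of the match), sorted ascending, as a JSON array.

Build automaton:
Trie nodes:
  0='ε' goto a→3 b→1
  1='b' goto a→2
  2='ba' goto ·  [P0 ends]
  3='a' goto c→4
  4='ac' goto ·  [P1 ends]

Failure links (BFS by depth):
  fail(1) 'b': from fail(0)=0 chase 'b': 0 ⇒ 0;  out=∅∪out(0)=∅
  fail(3) 'a': from fail(0)=0 chase 'a': 0 ⇒ 0;  out=∅∪out(0)=∅
  fail(2) 'ba': from fail(1)=0 chase 'a': 0 ⇒ 3;  out={0}∪out(3)={0}
  fail(4) 'ac': from fail(3)=0 chase 'c': 0 ⇒ 0;  out={1}∪out(0)={1}

Run:
[0] read 'c'  n0⇒n0
[1] read 'a'  n0⇒n3
[2] read 'b'  n3⇒n1 ·f
[3] read 'b'  n1⇒n1 ·f
[4] read 'b'  n1⇒n1 ·f
[5] read 'a'  n1⇒n2  ** P0@[4:5]
[6] read 'a'  n2⇒n3 ·f
[7] read 'c'  n3⇒n4  ** P1@[6:7]
[8] read 'c'  n4⇒n0 ·f
[9] read 'a'  n0⇒n3
[10] read 'c'  n3⇒n4  ** P1@[9:10]
[11] read 'a'  n4⇒n3 ·f
[12] read 'c'  n3⇒n4  ** P1@[11:12]
[13] read 'b'  n4⇒n1 ·f
[14] read 'a'  n1⇒n2  ** P0@[13:14]
[15] read 'a'  n2⇒n3 ·f
[16] read 'c'  n3⇒n4  ** P1@[15:16]
[17] read 'c'  n4⇒n0 ·f
[18] read 'b'  n0⇒n1
[19] read 'b'  n1⇒n1 ·f
[20] read 'c'  n1⇒n0 ·f
[21] read 'c'  n0⇒n0
[22] read 'b'  n0⇒n1
[23] read 'a'  n1⇒n2  ** P0@[22:23]
[24] read 'a'  n2⇒n3 ·f
[25] read 'a'  n3⇒n3 ·f
[26] read 'c'  n3⇒n4  ** P1@[25:26]
[27] read 'a'  n4⇒n3 ·f
[28] read 'a'  n3⇒n3 ·f
[29] read 'c'  n3⇒n4  ** P1@[28:29]
[30] read 'a'  n4⇒n3 ·f
[31] read 'b'  n3⇒n1 ·f
[32] read 'a'  n1⇒n2  ** P0@[31:32]
[33] read 'b'  n2⇒n1 ·f
[34] read 'a'  n1⇒n2  ** P0@[33:34]
[35] read 'c'  n2⇒n4 ·f  ** P1@[34:35]
[36] read 'c'  n4⇒n0 ·f
[37] read 'c'  n0⇒n0
[38] read 'b'  n0⇒n1
[39] read 'a'  n1⇒n2  ** P0@[38:39]
[40] read 'b'  n2⇒n1 ·f
[41] read 'a'  n1⇒n2  ** P0@[40:41]
[42] read 'c'  n2⇒n4 ·f  ** P1@[41:42]
[43] read 'a'  n4⇒n3 ·f
[44] read 'a'  n3⇒n3 ·f
[45] read 'c'  n3⇒n4  ** P1@[44:45]
[46] read 'b'  n4⇒n1 ·f
[47] read 'b'  n1⇒n1 ·f
[48] read 'a'  n1⇒n2  ** P0@[47:48]
[49] read 'c'  n2⇒n4 ·f  ** P1@[48:49]
[50] read 'c'  n4⇒n0 ·f

Matches: [[5,0],[7,1],[10,1],[12,1],[14,0],[16,1],[23,0],[26,1],[29,1],[32,0],[34,0],[35,1],[39,0],[41,0],[42,1],[45,1],[48,0],[49,1]]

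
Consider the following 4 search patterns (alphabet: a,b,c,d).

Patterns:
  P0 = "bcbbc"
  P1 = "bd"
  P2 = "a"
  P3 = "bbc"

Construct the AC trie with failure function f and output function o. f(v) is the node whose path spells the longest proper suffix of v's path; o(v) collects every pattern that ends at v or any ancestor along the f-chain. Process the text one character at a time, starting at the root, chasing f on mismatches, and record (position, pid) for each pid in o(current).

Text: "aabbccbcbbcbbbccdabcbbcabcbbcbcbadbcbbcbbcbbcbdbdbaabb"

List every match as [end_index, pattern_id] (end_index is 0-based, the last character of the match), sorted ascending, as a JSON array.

Construct AC machine:
Trie nodes:
  n0 'ε': a→7 b→1
  n1 'b': b→8 c→2 d→6
  n2 'bc': b→3
  n3 'bcb': b→4
  n4 'bcbb': c→5
  n5 'bcbbc': ·  [P0 ends]
  n6 'bd': ·  [P1 ends]
  n7 'a': ·  [P2 ends]
  n8 'bb': c→9
  n9 'bbc': ·  [P3 ends]

Failure links (BFS by depth):
  fail(1) 'b': from fail(0)=0 chase 'b': 0 ⇒ 0;  out=∅∪out(0)=∅
  fail(7) 'a': from fail(0)=0 chase 'a': 0 ⇒ 0;  out={2}∪out(0)={2}
  fail(2) 'bc': from fail(1)=0 chase 'c': 0 ⇒ 0;  out=∅∪out(0)=∅
  fail(6) 'bd': from fail(1)=0 chase 'd': 0 ⇒ 0;  out={1}∪out(0)={1}
  fail(8) 'bb': from fail(1)=0 chase 'b': 0 ⇒ 1;  out=∅∪out(1)=∅
  fail(3) 'bcb': from fail(2)=0 chase 'b': 0 ⇒ 1;  out=∅∪out(1)=∅
  fail(9) 'bbc': from fail(8)=1 chase 'c': 1 ⇒ 2;  out={3}∪out(2)={3}
  fail(4) 'bcbb': from fail(3)=1 chase 'b': 1 ⇒ 8;  out=∅∪out(8)=∅
  fail(5) 'bcbbc': from fail(4)=8 chase 'c': 8 ⇒ 9;  out={0}∪out(9)={0,3}

Run:
pos 0 'a': at 7  → match P2@[0:0]
pos 1 'a': at 7 (fail-walked)  → match P2@[1:1]
pos 2 'b': at 1 (fail-walked)
pos 3 'b': at 8
pos 4 'c': at 9  → match P3@[2:4]
pos 5 'c': at 0 (fail-walked)
pos 6 'b': at 1
pos 7 'c': at 2
pos 8 'b': at 3
pos 9 'b': at 4
pos 10 'c': at 5  → match P0@[6:10],P3@[8:10]
pos 11 'b': at 3 (fail-walked)
pos 12 'b': at 4
pos 13 'b': at 8 (fail-walked)
pos 14 'c': at 9  → match P3@[12:14]
pos 15 'c': at 0 (fail-walked)
pos 16 'd': at 0
pos 17 'a': at 7  → match P2@[17:17]
pos 18 'b': at 1 (fail-walked)
pos 19 'c': at 2
pos 20 'b': at 3
pos 21 'b': at 4
pos 22 'c': at 5  → match P0@[18:22],P3@[20:22]
pos 23 'a': at 7 (fail-walked)  → match P2@[23:23]
pos 24 'b': at 1 (fail-walked)
pos 25 'c': at 2
pos 26 'b': at 3
pos 27 'b': at 4
pos 28 'c': at 5  → match P0@[24:28],P3@[26:28]
pos 29 'b': at 3 (fail-walked)
pos 30 'c': at 2 (fail-walked)
pos 31 'b': at 3
pos 32 'a': at 7 (fail-walked)  → match P2@[32:32]
pos 33 'd': at 0 (fail-walked)
pos 34 'b': at 1
pos 35 'c': at 2
pos 36 'b': at 3
pos 37 'b': at 4
pos 38 'c': at 5  → match P0@[34:38],P3@[36:38]
pos 39 'b': at 3 (fail-walked)
pos 40 'b': at 4
pos 41 'c': at 5  → match P0@[37:41],P3@[39:41]
pos 42 'b': at 3 (fail-walked)
pos 43 'b': at 4
pos 44 'c': at 5  → match P0@[40:44],P3@[42:44]
pos 45 'b': at 3 (fail-walked)
pos 46 'd': at 6 (fail-walked)  → match P1@[45:46]
pos 47 'b': at 1 (fail-walked)
pos 48 'd': at 6  → match P1@[47:48]
pos 49 'b': at 1 (fail-walked)
pos 50 'a': at 7 (fail-walked)  → match P2@[50:50]
pos 51 'a': at 7 (fail-walked)  → match P2@[51:51]
pos 52 'b': at 1 (fail-walked)
pos 53 'b': at 8

Matches: [[0,2],[1,2],[4,3],[10,0],[10,3],[14,3],[17,2],[22,0],[22,3],[23,2],[28,0],[28,3],[32,2],[38,0],[38,3],[41,0],[41,3],[44,0],[44,3],[46,1],[48,1],[50,2],[51,2]]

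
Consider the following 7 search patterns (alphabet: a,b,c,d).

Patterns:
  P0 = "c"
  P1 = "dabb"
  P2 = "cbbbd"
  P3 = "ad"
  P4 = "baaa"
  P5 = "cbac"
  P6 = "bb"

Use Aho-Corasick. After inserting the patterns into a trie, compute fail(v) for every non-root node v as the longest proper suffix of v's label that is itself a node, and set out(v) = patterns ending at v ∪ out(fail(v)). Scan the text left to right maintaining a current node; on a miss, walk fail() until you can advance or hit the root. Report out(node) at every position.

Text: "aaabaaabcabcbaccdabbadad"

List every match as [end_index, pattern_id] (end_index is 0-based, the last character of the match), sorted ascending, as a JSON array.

Construct AC machine:
Trie (insert patterns):
  0='ε' goto a→10 b→12 c→1 d→2
  1='c' goto b→6  [P0 ends]
  2='d' goto a→3
  3='da' goto b→4
  4='dab' goto b→5
  5='dabb' goto ·  [P1 ends]
  6='cb' goto a→16 b→7
  7='cbb' goto b→8
  8='cbbb' goto d→9
  9='cbbbd' goto ·  [P2 ends]
  10='a' goto d→11
  11='ad' goto ·  [P3 ends]
  12='b' goto a→13 b→18
  13='ba' goto a→14
  14='baa' goto a→15
  15='baaa' goto ·  [P4 ends]
  16='cba' goto c→17
  17='cbac' goto ·  [P5 ends]
  18='bb' goto ·  [P6 ends]

Failure links (BFS by depth):
  fail(1) 'c': from fail(0)=0 chase 'c': 0 ⇒ 0;  out={0}∪out(0)={0}
  fail(2) 'd': from fail(0)=0 chase 'd': 0 ⇒ 0;  out=∅∪out(0)=∅
  fail(10) 'a': from fail(0)=0 chase 'a': 0 ⇒ 0;  out=∅∪out(0)=∅
  fail(12) 'b': from fail(0)=0 chase 'b': 0 ⇒ 0;  out=∅∪out(0)=∅
  fail(3) 'da': from fail(2)=0 chase 'a': 0 ⇒ 10;  out=∅∪out(10)=∅
  fail(6) 'cb': from fail(1)=0 chase 'b': 0 ⇒ 12;  out=∅∪out(12)=∅
  fail(11) 'ad': from fail(10)=0 chase 'd': 0 ⇒ 2;  out={3}∪out(2)={3}
  fail(13) 'ba': from fail(12)=0 chase 'a': 0 ⇒ 10;  out=∅∪out(10)=∅
  fail(18) 'bb': from fail(12)=0 chase 'b': 0 ⇒ 12;  out={6}∪out(12)={6}
  fail(4) 'dab': from fail(3)=10 chase 'b': 10→0 ⇒ 12;  out=∅∪out(12)=∅
  fail(7) 'cbb': from fail(6)=12 chase 'b': 12 ⇒ 18;  out=∅∪out(18)={6}
  fail(14) 'baa': from fail(13)=10 chase 'a': 10→0 ⇒ 10;  out=∅∪out(10)=∅
  fail(16) 'cba': from fail(6)=12 chase 'a': 12 ⇒ 13;  out=∅∪out(13)=∅
  fail(5) 'dabb': from fail(4)=12 chase 'b': 12 ⇒ 18;  out={1}∪out(18)={1,6}
  fail(8) 'cbbb': from fail(7)=18 chase 'b': 18→12 ⇒ 18;  out=∅∪out(18)={6}
  fail(15) 'baaa': from fail(14)=10 chase 'a': 10→0 ⇒ 10;  out={4}∪out(10)={4}
  fail(17) 'cbac': from fail(16)=13 chase 'c': 13→10→0 ⇒ 1;  out={5}∪out(1)={0,5}
  fail(9) 'cbbbd': from fail(8)=18 chase 'd': 18→12→0 ⇒ 2;  out={2}∪out(2)={2}

Scan:
i=0 'a': node 0→10
i=1 'a': node 10→10 ·f
i=2 'a': node 10→10 ·f
i=3 'b': node 10→12 ·f
i=4 'a': node 12→13
i=5 'a': node 13→14
i=6 'a': node 14→15  emit P4@[3:6]
i=7 'b': node 15→12 ·f
i=8 'c': node 12→1 ·f  emit P0@[8:8]
i=9 'a': node 1→10 ·f
i=10 'b': node 10→12 ·f
i=11 'c': node 12→1 ·f  emit P0@[11:11]
i=12 'b': node 1→6
i=13 'a': node 6→16
i=14 'c': node 16→17  emit P0@[14:14],P5@[11:14]
i=15 'c': node 17→1 ·f  emit P0@[15:15]
i=16 'd': node 1→2 ·f
i=17 'a': node 2→3
i=18 'b': node 3→4
i=19 'b': node 4→5  emit P1@[16:19],P6@[18:19]
i=20 'a': node 5→13 ·f
i=21 'd': node 13→11 ·f  emit P3@[20:21]
i=22 'a': node 11→3 ·f
i=23 'd': node 3→11 ·f  emit P3@[22:23]

Matches: [[6,4],[8,0],[11,0],[14,0],[14,5],[15,0],[19,1],[19,6],[21,3],[23,3]]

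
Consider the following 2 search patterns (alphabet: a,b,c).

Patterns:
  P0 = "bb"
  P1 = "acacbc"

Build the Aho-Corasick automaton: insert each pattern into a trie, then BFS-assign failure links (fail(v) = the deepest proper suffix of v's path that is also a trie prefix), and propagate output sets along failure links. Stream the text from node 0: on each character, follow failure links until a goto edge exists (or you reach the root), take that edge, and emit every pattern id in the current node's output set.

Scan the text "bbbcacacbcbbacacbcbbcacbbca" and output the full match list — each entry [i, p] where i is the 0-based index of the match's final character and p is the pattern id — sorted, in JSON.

Build:
Trie (insert patterns):
  0='ε' goto a→3 b→1
  1='b' goto b→2
  2='bb' goto ·  ←P0
  3='a' goto c→4
  4='ac' goto a→5
  5='aca' goto c→6
  6='acac' goto b→7
  7='acacb' goto c→8
  8='acacbc' goto ·  ←P1

BFS fail/out derivation:
  fail(1) 'b': from fail(0)=0 chase 'b': 0 ⇒ 0;  out=∅∪out(0)=∅
  fail(3) 'a': from fail(0)=0 chase 'a': 0 ⇒ 0;  out=∅∪out(0)=∅
  fail(2) 'bb': from fail(1)=0 chase 'b': 0 ⇒ 1;  out={0}∪out(1)={0}
  fail(4) 'ac': from fail(3)=0 chase 'c': 0 ⇒ 0;  out=∅∪out(0)=∅
  fail(5) 'aca': from fail(4)=0 chase 'a': 0 ⇒ 3;  out=∅∪out(3)=∅
  fail(6) 'acac': from fail(5)=3 chase 'c': 3 ⇒ 4;  out=∅∪out(4)=∅
  fail(7) 'acacb': from fail(6)=4 chase 'b': 4→0 ⇒ 1;  out=∅∪out(1)=∅
  fail(8) 'acacbc': from fail(7)=1 chase 'c': 1→0 ⇒ 0;  out={1}∪out(0)={1}

Run:
i=0 'b': node 0→1
i=1 'b': node 1→2  → match P0@[0:1]
i=2 'b': node 2→2 (fail-walked)  → match P0@[1:2]
i=3 'c': node 2→0 (fail-walked)
i=4 'a': node 0→3
i=5 'c': node 3→4
i=6 'a': node 4→5
i=7 'c': node 5→6
i=8 'b': node 6→7
i=9 'c': node 7→8  → match P1@[4:9]
i=10 'b': node 8→1 (fail-walked)
i=11 'b': node 1→2  → match P0@[10:11]
i=12 'a': node 2→3 (fail-walked)
i=13 'c': node 3→4
i=14 'a': node 4→5
i=15 'c': node 5→6
i=16 'b': node 6→7
i=17 'c': node 7→8  → match P1@[12:17]
i=18 'b': node 8→1 (fail-walked)
i=19 'b': node 1→2  → match P0@[18:19]
i=20 'c': node 2→0 (fail-walked)
i=21 'a': node 0→3
i=22 'c': node 3→4
i=23 'b': node 4→1 (fail-walked)
i=24 'b': node 1→2  → match P0@[23:24]
i=25 'c': node 2→0 (fail-walked)
i=26 'a': node 0→3

Result: [[1,0],[2,0],[9,1],[11,0],[17,1],[19,0],[24,0]]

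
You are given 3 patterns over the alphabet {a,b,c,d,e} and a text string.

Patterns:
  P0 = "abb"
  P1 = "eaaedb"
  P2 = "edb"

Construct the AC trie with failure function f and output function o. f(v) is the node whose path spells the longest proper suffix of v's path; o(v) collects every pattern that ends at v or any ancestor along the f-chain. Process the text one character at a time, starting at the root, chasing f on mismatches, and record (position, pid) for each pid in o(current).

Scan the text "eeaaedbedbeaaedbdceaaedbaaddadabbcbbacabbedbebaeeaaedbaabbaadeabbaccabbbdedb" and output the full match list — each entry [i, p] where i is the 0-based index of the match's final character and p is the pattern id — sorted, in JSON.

Construct AC machine:
Trie (insert patterns):
  0='ε' goto a→1 e→4
  1='a' goto b→2
  2='ab' goto b→3
  3='abb' goto ·  [P0 ends]
  4='e' goto a→5 d→10
  5='ea' goto a→6
  6='eaa' goto e→7
  7='eaae' goto d→8
  8='eaaed' goto b→9
  9='eaaedb' goto ·  [P1 ends]
  10='ed' goto b→11
  11='edb' goto ·  [P2 ends]

BFS fail/out derivation:
  n1('a'): parent n0 fail=0; on 'a' 0 → fail=0;  out ∅∪∅=∅
  n4('e'): parent n0 fail=0; on 'e' 0 → fail=0;  out ∅∪∅=∅
  n2('ab'): parent n1 fail=0; on 'b' 0 → fail=0;  out ∅∪∅=∅
  n5('ea'): parent n4 fail=0; on 'a' 0 → fail=1;  out ∅∪∅=∅
  n10('ed'): parent n4 fail=0; on 'd' 0 → fail=0;  out ∅∪∅=∅
  n3('abb'): parent n2 fail=0; on 'b' 0 → fail=0;  out {0}∪∅={0}
  n6('eaa'): parent n5 fail=1; on 'a' 1→0 → fail=1;  out ∅∪∅=∅
  n11('edb'): parent n10 fail=0; on 'b' 0 → fail=0;  out {2}∪∅={2}
  n7('eaae'): parent n6 fail=1; on 'e' 1→0 → fail=4;  out ∅∪∅=∅
  n8('eaaed'): parent n7 fail=4; on 'd' 4 → fail=10;  out ∅∪∅=∅
  n9('eaaedb'): parent n8 fail=10; on 'b' 10 → fail=11;  out {1}∪{2}={1,2}

Run:
pos 0 'e': at 4
pos 1 'e': at 4 (via fail)
pos 2 'a': at 5
pos 3 'a': at 6
pos 4 'e': at 7
pos 5 'd': at 8
pos 6 'b': at 9  ** P1@[1:6],P2@[4:6]
pos 7 'e': at 4 (via fail)
pos 8 'd': at 10
pos 9 'b': at 11  ** P2@[7:9]
pos 10 'e': at 4 (via fail)
pos 11 'a': at 5
pos 12 'a': at 6
pos 13 'e': at 7
pos 14 'd': at 8
pos 15 'b': at 9  ** P1@[10:15],P2@[13:15]
pos 16 'd': at 0 (via fail)
pos 17 'c': at 0
pos 18 'e': at 4
pos 19 'a': at 5
pos 20 'a': at 6
pos 21 'e': at 7
pos 22 'd': at 8
pos 23 'b': at 9  ** P1@[18:23],P2@[21:23]
pos 24 'a': at 1 (via fail)
pos 25 'a': at 1 (via fail)
pos 26 'd': at 0 (via fail)
pos 27 'd': at 0
pos 28 'a': at 1
pos 29 'd': at 0 (via fail)
pos 30 'a': at 1
pos 31 'b': at 2
pos 32 'b': at 3  ** P0@[30:32]
pos 33 'c': at 0 (via fail)
pos 34 'b': at 0
pos 35 'b': at 0
pos 36 'a': at 1
pos 37 'c': at 0 (via fail)
pos 38 'a': at 1
pos 39 'b': at 2
pos 40 'b': at 3  ** P0@[38:40]
pos 41 'e': at 4 (via fail)
pos 42 'd': at 10
pos 43 'b': at 11  ** P2@[41:43]
pos 44 'e': at 4 (via fail)
pos 45 'b': at 0 (via fail)
pos 46 'a': at 1
pos 47 'e': at 4 (via fail)
pos 48 'e': at 4 (via fail)
pos 49 'a': at 5
pos 50 'a': at 6
pos 51 'e': at 7
pos 52 'd': at 8
pos 53 'b': at 9  ** P1@[48:53],P2@[51:53]
pos 54 'a': at 1 (via fail)
pos 55 'a': at 1 (via fail)
pos 56 'b': at 2
pos 57 'b': at 3  ** P0@[55:57]
pos 58 'a': at 1 (via fail)
pos 59 'a': at 1 (via fail)
pos 60 'd': at 0 (via fail)
pos 61 'e': at 4
pos 62 'a': at 5
pos 63 'b': at 2 (via fail)
pos 64 'b': at 3  ** P0@[62:64]
pos 65 'a': at 1 (via fail)
pos 66 'c': at 0 (via fail)
pos 67 'c': at 0
pos 68 'a': at 1
pos 69 'b': at 2
pos 70 'b': at 3  ** P0@[68:70]
pos 71 'b': at 0 (via fail)
pos 72 'd': at 0
pos 73 'e': at 4
pos 74 'd': at 10
pos 75 'b': at 11  ** P2@[73:75]

Result: [[6,1],[6,2],[9,2],[15,1],[15,2],[23,1],[23,2],[32,0],[40,0],[43,2],[53,1],[53,2],[57,0],[64,0],[70,0],[75,2]]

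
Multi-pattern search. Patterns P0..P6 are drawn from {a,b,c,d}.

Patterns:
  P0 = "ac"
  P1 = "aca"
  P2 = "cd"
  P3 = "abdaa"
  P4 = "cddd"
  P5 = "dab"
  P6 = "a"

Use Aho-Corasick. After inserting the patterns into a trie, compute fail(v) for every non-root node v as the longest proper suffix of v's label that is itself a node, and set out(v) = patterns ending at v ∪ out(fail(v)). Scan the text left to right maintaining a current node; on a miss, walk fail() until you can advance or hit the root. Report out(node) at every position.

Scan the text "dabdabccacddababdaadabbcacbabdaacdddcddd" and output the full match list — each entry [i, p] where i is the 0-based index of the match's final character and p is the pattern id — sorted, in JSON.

Build automaton:
Trie nodes:
  0='ε' goto a→1 c→4 d→12
  1='a' goto b→6 c→2  ←P6
  2='ac' goto a→3  ←P0
  3='aca' goto ·  ←P1
  4='c' goto d→5
  5='cd' goto d→10  ←P2
  6='ab' goto d→7
  7='abd' goto a→8
  8='abda' goto a→9
  9='abdaa' goto ·  ←P3
  10='cdd' goto d→11
  11='cddd' goto ·  ←P4
  12='d' goto a→13
  13='da' goto b→14
  14='dab' goto ·  ←P5

Failure links (BFS by depth):
  n1('a'): parent n0 fail=0; on 'a' 0 → fail=0;  out {6}∪∅={6}
  n4('c'): parent n0 fail=0; on 'c' 0 → fail=0;  out ∅∪∅=∅
  n12('d'): parent n0 fail=0; on 'd' 0 → fail=0;  out ∅∪∅=∅
  n2('ac'): parent n1 fail=0; on 'c' 0 → fail=4;  out {0}∪∅={0}
  n5('cd'): parent n4 fail=0; on 'd' 0 → fail=12;  out {2}∪∅={2}
  n6('ab'): parent n1 fail=0; on 'b' 0 → fail=0;  out ∅∪∅=∅
  n13('da'): parent n12 fail=0; on 'a' 0 → fail=1;  out ∅∪{6}={6}
  n3('aca'): parent n2 fail=4; on 'a' 4→0 → fail=1;  out {1}∪{6}={1,6}
  n7('abd'): parent n6 fail=0; on 'd' 0 → fail=12;  out ∅∪∅=∅
  n10('cdd'): parent n5 fail=12; on 'd' 12→0 → fail=12;  out ∅∪∅=∅
  n14('dab'): parent n13 fail=1; on 'b' 1 → fail=6;  out {5}∪∅={5}
  n8('abda'): parent n7 fail=12; on 'a' 12 → fail=13;  out ∅∪{6}={6}
  n11('cddd'): parent n10 fail=12; on 'd' 12→0 → fail=12;  out {4}∪∅={4}
  n9('abdaa'): parent n8 fail=13; on 'a' 13→1→0 → fail=1;  out {3}∪{6}={3,6}

Scan:
pos 0 'd': at 12
pos 1 'a': at 13  emit P6@[1:1]
pos 2 'b': at 14  emit P5@[0:2]
pos 3 'd': at 7 (fail-walked)
pos 4 'a': at 8  emit P6@[4:4]
pos 5 'b': at 14 (fail-walked)  emit P5@[3:5]
pos 6 'c': at 4 (fail-walked)
pos 7 'c': at 4 (fail-walked)
pos 8 'a': at 1 (fail-walked)  emit P6@[8:8]
pos 9 'c': at 2  emit P0@[8:9]
pos 10 'd': at 5 (fail-walked)  emit P2@[9:10]
pos 11 'd': at 10
pos 12 'a': at 13 (fail-walked)  emit P6@[12:12]
pos 13 'b': at 14  emit P5@[11:13]
pos 14 'a': at 1 (fail-walked)  emit P6@[14:14]
pos 15 'b': at 6
pos 16 'd': at 7
pos 17 'a': at 8  emit P6@[17:17]
pos 18 'a': at 9  emit P3@[14:18],P6@[18:18]
pos 19 'd': at 12 (fail-walked)
pos 20 'a': at 13  emit P6@[20:20]
pos 21 'b': at 14  emit P5@[19:21]
pos 22 'b': at 0 (fail-walked)
pos 23 'c': at 4
pos 24 'a': at 1 (fail-walked)  emit P6@[24:24]
pos 25 'c': at 2  emit P0@[24:25]
pos 26 'b': at 0 (fail-walked)
pos 27 'a': at 1  emit P6@[27:27]
pos 28 'b': at 6
pos 29 'd': at 7
pos 30 'a': at 8  emit P6@[30:30]
pos 31 'a': at 9  emit P3@[27:31],P6@[31:31]
pos 32 'c': at 2 (fail-walked)  emit P0@[31:32]
pos 33 'd': at 5 (fail-walked)  emit P2@[32:33]
pos 34 'd': at 10
pos 35 'd': at 11  emit P4@[32:35]
pos 36 'c': at 4 (fail-walked)
pos 37 'd': at 5  emit P2@[36:37]
pos 38 'd': at 10
pos 39 'd': at 11  emit P4@[36:39]

Matches: [[1,6],[2,5],[4,6],[5,5],[8,6],[9,0],[10,2],[12,6],[13,5],[14,6],[17,6],[18,3],[18,6],[20,6],[21,5],[24,6],[25,0],[27,6],[30,6],[31,3],[31,6],[32,0],[33,2],[35,4],[37,2],[39,4]]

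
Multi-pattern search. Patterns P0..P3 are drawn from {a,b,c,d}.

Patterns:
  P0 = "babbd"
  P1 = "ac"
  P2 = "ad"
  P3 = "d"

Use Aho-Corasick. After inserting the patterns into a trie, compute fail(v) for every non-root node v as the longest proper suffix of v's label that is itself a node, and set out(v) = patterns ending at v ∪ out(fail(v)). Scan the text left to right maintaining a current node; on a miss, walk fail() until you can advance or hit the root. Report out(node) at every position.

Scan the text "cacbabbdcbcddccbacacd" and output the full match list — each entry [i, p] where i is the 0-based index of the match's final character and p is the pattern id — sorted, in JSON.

Build:
Trie nodes:
  n0 'ε': a→6 b→1 d→9
  n1 'b': a→2
  n2 'ba': b→3
  n3 'bab': b→4
  n4 'babb': d→5
  n5 'babbd': ·  [P0 ends]
  n6 'a': c→7 d→8
  n7 'ac': ·  [P1 ends]
  n8 'ad': ·  [P2 ends]
  n9 'd': ·  [P3 ends]

Failure links (BFS by depth):
  fail(1) 'b': from fail(0)=0 chase 'b': 0 ⇒ 0;  out=∅∪out(0)=∅
  fail(6) 'a': from fail(0)=0 chase 'a': 0 ⇒ 0;  out=∅∪out(0)=∅
  fail(9) 'd': from fail(0)=0 chase 'd': 0 ⇒ 0;  out={3}∪out(0)={3}
  fail(2) 'ba': from fail(1)=0 chase 'a': 0 ⇒ 6;  out=∅∪out(6)=∅
  fail(7) 'ac': from fail(6)=0 chase 'c': 0 ⇒ 0;  out={1}∪out(0)={1}
  fail(8) 'ad': from fail(6)=0 chase 'd': 0 ⇒ 9;  out={2}∪out(9)={2,3}
  fail(3) 'bab': from fail(2)=6 chase 'b': 6→0 ⇒ 1;  out=∅∪out(1)=∅
  fail(4) 'babb': from fail(3)=1 chase 'b': 1→0 ⇒ 1;  out=∅∪out(1)=∅
  fail(5) 'babbd': from fail(4)=1 chase 'd': 1→0 ⇒ 9;  out={0}∪out(9)={0,3}

Text stream:
i=0 'c': node 0→0
i=1 'a': node 0→6
i=2 'c': node 6→7  emit P1@[1:2]
i=3 'b': node 7→1 ·f
i=4 'a': node 1→2
i=5 'b': node 2→3
i=6 'b': node 3→4
i=7 'd': node 4→5  emit P0@[3:7],P3@[7:7]
i=8 'c': node 5→0 ·f
i=9 'b': node 0→1
i=10 'c': node 1→0 ·f
i=11 'd': node 0→9  emit P3@[11:11]
i=12 'd': node 9→9 ·f  emit P3@[12:12]
i=13 'c': node 9→0 ·f
i=14 'c': node 0→0
i=15 'b': node 0→1
i=16 'a': node 1→2
i=17 'c': node 2→7 ·f  emit P1@[16:17]
i=18 'a': node 7→6 ·f
i=19 'c': node 6→7  emit P1@[18:19]
i=20 'd': node 7→9 ·f  emit P3@[20:20]

Matches: [[2,1],[7,0],[7,3],[11,3],[12,3],[17,1],[19,1],[20,3]]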